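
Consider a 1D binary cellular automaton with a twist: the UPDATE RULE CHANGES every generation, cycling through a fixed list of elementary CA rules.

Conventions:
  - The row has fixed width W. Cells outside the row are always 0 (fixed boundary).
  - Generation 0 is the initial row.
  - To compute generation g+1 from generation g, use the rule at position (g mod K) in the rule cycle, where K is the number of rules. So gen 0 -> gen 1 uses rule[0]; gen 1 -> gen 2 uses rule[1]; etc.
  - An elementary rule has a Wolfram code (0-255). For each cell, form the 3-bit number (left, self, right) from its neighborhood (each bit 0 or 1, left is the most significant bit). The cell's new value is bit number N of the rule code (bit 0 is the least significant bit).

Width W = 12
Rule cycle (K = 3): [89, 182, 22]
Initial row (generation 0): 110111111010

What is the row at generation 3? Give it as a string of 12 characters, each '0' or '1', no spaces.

Answer: 010001100000

Derivation:
Gen 0: 110111111010
Gen 1 (rule 89): 110100001001
Gen 2 (rule 182): 001110011111
Gen 3 (rule 22): 010001100000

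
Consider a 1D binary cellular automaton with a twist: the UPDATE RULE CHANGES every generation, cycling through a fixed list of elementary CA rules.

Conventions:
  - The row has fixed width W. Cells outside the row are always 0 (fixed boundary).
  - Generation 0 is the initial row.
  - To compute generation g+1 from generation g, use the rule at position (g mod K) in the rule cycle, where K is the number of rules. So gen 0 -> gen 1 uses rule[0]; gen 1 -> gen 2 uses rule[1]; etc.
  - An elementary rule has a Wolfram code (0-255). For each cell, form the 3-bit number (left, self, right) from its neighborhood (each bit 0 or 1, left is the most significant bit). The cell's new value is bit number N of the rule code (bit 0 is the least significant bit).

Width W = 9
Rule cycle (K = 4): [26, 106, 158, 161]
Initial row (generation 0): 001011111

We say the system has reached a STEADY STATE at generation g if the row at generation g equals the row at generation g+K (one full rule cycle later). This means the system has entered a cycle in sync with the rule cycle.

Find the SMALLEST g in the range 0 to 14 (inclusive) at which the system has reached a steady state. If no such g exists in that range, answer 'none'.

Answer: 10

Derivation:
Gen 0: 001011111
Gen 1 (rule 26): 010010000
Gen 2 (rule 106): 100100000
Gen 3 (rule 158): 111110000
Gen 4 (rule 161): 011100111
Gen 5 (rule 26): 110011100
Gen 6 (rule 106): 110110100
Gen 7 (rule 158): 100100110
Gen 8 (rule 161): 000000000
Gen 9 (rule 26): 000000000
Gen 10 (rule 106): 000000000
Gen 11 (rule 158): 000000000
Gen 12 (rule 161): 111111111
Gen 13 (rule 26): 100000000
Gen 14 (rule 106): 000000000
Gen 15 (rule 158): 000000000
Gen 16 (rule 161): 111111111
Gen 17 (rule 26): 100000000
Gen 18 (rule 106): 000000000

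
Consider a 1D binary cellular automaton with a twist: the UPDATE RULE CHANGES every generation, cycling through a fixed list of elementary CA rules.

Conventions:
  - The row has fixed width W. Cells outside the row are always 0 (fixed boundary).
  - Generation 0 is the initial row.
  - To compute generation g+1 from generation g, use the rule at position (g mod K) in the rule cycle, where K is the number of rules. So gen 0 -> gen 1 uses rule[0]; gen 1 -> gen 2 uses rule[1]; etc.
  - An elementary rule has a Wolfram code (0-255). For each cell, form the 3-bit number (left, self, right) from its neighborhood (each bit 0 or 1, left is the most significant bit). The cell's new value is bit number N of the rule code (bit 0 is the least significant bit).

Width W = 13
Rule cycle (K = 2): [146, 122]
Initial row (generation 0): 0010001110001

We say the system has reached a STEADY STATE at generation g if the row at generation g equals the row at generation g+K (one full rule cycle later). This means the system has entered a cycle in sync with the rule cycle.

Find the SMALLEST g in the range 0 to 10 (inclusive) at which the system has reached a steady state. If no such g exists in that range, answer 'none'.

Answer: 3

Derivation:
Gen 0: 0010001110001
Gen 1 (rule 146): 0101010101010
Gen 2 (rule 122): 1010101010101
Gen 3 (rule 146): 0000000000000
Gen 4 (rule 122): 0000000000000
Gen 5 (rule 146): 0000000000000
Gen 6 (rule 122): 0000000000000
Gen 7 (rule 146): 0000000000000
Gen 8 (rule 122): 0000000000000
Gen 9 (rule 146): 0000000000000
Gen 10 (rule 122): 0000000000000
Gen 11 (rule 146): 0000000000000
Gen 12 (rule 122): 0000000000000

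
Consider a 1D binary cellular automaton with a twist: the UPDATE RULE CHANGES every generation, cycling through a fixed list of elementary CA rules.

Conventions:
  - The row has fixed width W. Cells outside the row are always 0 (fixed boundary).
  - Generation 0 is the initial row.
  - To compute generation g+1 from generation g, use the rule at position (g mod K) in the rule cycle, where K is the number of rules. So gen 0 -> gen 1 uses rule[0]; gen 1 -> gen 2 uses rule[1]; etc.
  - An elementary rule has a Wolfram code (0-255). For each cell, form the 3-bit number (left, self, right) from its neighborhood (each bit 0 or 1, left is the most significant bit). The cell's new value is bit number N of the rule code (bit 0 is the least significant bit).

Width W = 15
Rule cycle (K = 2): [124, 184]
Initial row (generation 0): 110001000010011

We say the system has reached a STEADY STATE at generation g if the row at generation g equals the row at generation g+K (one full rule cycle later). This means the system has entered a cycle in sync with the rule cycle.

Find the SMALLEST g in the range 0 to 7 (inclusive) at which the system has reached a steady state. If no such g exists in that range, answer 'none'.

Answer: none

Derivation:
Gen 0: 110001000010011
Gen 1 (rule 124): 111001100011011
Gen 2 (rule 184): 110101010010110
Gen 3 (rule 124): 111111111011111
Gen 4 (rule 184): 111111110111110
Gen 5 (rule 124): 100000011100011
Gen 6 (rule 184): 010000011010010
Gen 7 (rule 124): 011000011111011
Gen 8 (rule 184): 010100011110110
Gen 9 (rule 124): 011110010011111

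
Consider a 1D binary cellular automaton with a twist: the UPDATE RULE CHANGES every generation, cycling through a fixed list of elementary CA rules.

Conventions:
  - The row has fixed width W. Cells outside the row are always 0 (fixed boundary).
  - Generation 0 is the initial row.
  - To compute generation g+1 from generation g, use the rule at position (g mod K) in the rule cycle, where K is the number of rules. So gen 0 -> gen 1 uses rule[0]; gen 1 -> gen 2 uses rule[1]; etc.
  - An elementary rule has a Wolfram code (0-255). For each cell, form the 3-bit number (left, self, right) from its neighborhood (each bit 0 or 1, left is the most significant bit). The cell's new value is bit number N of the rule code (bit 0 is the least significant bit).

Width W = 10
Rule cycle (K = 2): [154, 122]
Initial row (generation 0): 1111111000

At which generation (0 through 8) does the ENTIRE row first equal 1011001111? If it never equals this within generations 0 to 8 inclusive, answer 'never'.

Gen 0: 1111111000
Gen 1 (rule 154): 1111110100
Gen 2 (rule 122): 1000011010
Gen 3 (rule 154): 0100110001
Gen 4 (rule 122): 1011111010
Gen 5 (rule 154): 0011110001
Gen 6 (rule 122): 0110011010
Gen 7 (rule 154): 1101110001
Gen 8 (rule 122): 1111011010

Answer: never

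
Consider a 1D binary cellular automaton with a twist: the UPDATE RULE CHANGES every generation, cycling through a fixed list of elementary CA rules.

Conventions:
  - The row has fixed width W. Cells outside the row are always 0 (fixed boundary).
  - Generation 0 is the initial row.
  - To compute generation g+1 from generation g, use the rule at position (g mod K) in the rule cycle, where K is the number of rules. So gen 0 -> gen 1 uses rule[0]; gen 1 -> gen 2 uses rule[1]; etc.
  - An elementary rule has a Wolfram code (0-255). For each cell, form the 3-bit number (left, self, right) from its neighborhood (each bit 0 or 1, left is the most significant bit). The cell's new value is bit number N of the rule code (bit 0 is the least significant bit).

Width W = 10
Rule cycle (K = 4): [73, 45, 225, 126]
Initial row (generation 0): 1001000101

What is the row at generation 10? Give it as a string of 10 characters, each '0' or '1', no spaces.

Answer: 0101111101

Derivation:
Gen 0: 1001000101
Gen 1 (rule 73): 0000010000
Gen 2 (rule 45): 1111010111
Gen 3 (rule 225): 0111101011
Gen 4 (rule 126): 1100111111
Gen 5 (rule 73): 1100100001
Gen 6 (rule 45): 1000101101
Gen 7 (rule 225): 0010010110
Gen 8 (rule 126): 0111111111
Gen 9 (rule 73): 0100000001
Gen 10 (rule 45): 0101111101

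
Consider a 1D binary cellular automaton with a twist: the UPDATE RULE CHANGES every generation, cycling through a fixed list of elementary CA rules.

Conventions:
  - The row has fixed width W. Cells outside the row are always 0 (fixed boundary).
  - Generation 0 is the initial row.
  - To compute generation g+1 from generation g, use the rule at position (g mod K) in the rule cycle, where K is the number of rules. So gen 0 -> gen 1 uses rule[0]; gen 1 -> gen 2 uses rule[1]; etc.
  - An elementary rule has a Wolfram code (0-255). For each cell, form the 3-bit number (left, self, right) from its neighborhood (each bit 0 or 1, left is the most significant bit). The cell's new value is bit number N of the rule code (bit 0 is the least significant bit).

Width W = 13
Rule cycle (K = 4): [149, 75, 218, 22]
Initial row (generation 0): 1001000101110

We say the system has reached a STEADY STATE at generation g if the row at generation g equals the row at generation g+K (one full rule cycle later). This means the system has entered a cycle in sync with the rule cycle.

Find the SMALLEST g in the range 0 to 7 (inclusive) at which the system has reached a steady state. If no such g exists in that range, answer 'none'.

Answer: none

Derivation:
Gen 0: 1001000101110
Gen 1 (rule 149): 1101110100101
Gen 2 (rule 75): 1101010001000
Gen 3 (rule 218): 1100001010100
Gen 4 (rule 22): 0010011010110
Gen 5 (rule 149): 1011000010001
Gen 6 (rule 75): 0011011100110
Gen 7 (rule 218): 0111011111111
Gen 8 (rule 22): 1000000000000
Gen 9 (rule 149): 1111111111111
Gen 10 (rule 75): 1000000000001
Gen 11 (rule 218): 0100000000010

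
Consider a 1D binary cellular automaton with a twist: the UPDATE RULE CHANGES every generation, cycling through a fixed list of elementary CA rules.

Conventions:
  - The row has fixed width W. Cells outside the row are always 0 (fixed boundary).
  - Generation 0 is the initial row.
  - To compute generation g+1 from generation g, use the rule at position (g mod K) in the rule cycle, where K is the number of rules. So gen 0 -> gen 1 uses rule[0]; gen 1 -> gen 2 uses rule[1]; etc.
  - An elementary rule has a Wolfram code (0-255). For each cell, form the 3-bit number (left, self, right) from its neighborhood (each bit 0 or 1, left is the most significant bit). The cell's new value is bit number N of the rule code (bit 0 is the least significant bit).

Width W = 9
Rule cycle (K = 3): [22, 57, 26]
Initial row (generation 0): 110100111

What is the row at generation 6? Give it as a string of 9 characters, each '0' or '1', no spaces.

Answer: 000010110

Derivation:
Gen 0: 110100111
Gen 1 (rule 22): 000111000
Gen 2 (rule 57): 110100111
Gen 3 (rule 26): 100011100
Gen 4 (rule 22): 110100010
Gen 5 (rule 57): 101011001
Gen 6 (rule 26): 000010110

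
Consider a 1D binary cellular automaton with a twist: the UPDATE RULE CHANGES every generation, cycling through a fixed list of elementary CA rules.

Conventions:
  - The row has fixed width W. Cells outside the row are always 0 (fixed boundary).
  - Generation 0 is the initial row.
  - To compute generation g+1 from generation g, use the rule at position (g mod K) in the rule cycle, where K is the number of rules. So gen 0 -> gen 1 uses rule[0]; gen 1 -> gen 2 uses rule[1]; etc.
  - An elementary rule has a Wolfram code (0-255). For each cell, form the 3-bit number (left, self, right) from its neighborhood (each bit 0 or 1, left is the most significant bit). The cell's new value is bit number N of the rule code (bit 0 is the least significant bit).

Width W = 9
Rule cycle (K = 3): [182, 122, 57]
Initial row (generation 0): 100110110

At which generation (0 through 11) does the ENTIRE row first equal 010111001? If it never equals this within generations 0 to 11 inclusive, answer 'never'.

Answer: never

Derivation:
Gen 0: 100110110
Gen 1 (rule 182): 111001001
Gen 2 (rule 122): 101110110
Gen 3 (rule 57): 011001101
Gen 4 (rule 182): 100110011
Gen 5 (rule 122): 011111111
Gen 6 (rule 57): 010000000
Gen 7 (rule 182): 111000000
Gen 8 (rule 122): 101100000
Gen 9 (rule 57): 011011111
Gen 10 (rule 182): 100101110
Gen 11 (rule 122): 011011011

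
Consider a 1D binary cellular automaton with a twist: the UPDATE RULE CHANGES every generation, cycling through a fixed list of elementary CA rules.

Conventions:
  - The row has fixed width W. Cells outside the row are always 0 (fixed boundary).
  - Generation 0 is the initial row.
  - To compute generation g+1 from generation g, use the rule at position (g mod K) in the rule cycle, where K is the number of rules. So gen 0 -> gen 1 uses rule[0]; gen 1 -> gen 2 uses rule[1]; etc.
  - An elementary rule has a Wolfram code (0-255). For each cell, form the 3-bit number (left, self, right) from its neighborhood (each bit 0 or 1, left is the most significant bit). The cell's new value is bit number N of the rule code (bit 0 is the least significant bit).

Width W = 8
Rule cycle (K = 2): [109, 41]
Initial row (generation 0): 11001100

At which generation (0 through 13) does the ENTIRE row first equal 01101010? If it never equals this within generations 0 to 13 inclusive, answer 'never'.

Gen 0: 11001100
Gen 1 (rule 109): 11001101
Gen 2 (rule 41): 10001010
Gen 3 (rule 109): 10101110
Gen 4 (rule 41): 01011000
Gen 5 (rule 109): 01111011
Gen 6 (rule 41): 01000110
Gen 7 (rule 109): 01010110
Gen 8 (rule 41): 00101100
Gen 9 (rule 109): 10111101
Gen 10 (rule 41): 01100010
Gen 11 (rule 109): 01101010
Gen 12 (rule 41): 01010100
Gen 13 (rule 109): 01111101

Answer: 11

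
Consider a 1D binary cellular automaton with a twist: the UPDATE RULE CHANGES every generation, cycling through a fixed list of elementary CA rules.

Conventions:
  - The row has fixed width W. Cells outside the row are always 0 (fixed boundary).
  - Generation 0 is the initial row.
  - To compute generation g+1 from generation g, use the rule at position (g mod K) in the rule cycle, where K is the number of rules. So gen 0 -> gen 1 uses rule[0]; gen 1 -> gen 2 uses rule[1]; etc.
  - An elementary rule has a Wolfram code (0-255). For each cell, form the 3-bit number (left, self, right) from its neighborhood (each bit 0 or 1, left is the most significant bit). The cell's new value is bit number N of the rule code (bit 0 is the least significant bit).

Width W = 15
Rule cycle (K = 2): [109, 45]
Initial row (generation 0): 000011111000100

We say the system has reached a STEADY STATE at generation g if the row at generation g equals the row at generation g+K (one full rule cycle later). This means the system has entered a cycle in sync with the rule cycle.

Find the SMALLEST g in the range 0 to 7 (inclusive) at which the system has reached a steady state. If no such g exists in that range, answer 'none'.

Answer: none

Derivation:
Gen 0: 000011111000100
Gen 1 (rule 109): 111010001010101
Gen 2 (rule 45): 100110101111111
Gen 3 (rule 109): 100111111000001
Gen 4 (rule 45): 100100000011101
Gen 5 (rule 109): 100101111010111
Gen 6 (rule 45): 100111000111100
Gen 7 (rule 109): 100101010100101
Gen 8 (rule 45): 100111111100111
Gen 9 (rule 109): 100100000100101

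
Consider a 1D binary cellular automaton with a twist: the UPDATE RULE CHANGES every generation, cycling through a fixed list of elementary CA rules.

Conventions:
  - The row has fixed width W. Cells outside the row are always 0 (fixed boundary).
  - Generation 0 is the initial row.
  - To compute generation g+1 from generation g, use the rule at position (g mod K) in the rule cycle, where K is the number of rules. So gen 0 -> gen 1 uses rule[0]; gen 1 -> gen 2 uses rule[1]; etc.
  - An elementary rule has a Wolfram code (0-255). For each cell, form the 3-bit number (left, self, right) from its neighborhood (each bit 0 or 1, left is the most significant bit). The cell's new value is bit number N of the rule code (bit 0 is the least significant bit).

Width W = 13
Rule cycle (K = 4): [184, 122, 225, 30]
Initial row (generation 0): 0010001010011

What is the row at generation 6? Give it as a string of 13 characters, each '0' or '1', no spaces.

Gen 0: 0010001010011
Gen 1 (rule 184): 0001000101010
Gen 2 (rule 122): 0010101010101
Gen 3 (rule 225): 1001010101010
Gen 4 (rule 30): 1111010101011
Gen 5 (rule 184): 1110101010110
Gen 6 (rule 122): 1011010101111

Answer: 1011010101111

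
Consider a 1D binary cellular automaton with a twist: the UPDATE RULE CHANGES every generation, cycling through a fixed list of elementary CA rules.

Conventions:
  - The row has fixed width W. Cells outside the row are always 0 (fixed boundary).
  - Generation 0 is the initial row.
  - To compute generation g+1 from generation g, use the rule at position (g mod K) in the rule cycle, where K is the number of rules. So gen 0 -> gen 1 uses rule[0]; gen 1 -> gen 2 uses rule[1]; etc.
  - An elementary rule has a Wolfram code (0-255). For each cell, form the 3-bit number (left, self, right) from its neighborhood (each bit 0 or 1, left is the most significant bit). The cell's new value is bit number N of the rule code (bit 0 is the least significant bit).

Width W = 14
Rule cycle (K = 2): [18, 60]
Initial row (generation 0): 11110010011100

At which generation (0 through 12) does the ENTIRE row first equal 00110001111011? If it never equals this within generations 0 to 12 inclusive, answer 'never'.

Answer: never

Derivation:
Gen 0: 11110010011100
Gen 1 (rule 18): 00001101100010
Gen 2 (rule 60): 00001011010011
Gen 3 (rule 18): 00010000001100
Gen 4 (rule 60): 00011000001010
Gen 5 (rule 18): 00100100010001
Gen 6 (rule 60): 00110110011001
Gen 7 (rule 18): 01000001100110
Gen 8 (rule 60): 01100001010101
Gen 9 (rule 18): 10010010000000
Gen 10 (rule 60): 11011011000000
Gen 11 (rule 18): 00000000100000
Gen 12 (rule 60): 00000000110000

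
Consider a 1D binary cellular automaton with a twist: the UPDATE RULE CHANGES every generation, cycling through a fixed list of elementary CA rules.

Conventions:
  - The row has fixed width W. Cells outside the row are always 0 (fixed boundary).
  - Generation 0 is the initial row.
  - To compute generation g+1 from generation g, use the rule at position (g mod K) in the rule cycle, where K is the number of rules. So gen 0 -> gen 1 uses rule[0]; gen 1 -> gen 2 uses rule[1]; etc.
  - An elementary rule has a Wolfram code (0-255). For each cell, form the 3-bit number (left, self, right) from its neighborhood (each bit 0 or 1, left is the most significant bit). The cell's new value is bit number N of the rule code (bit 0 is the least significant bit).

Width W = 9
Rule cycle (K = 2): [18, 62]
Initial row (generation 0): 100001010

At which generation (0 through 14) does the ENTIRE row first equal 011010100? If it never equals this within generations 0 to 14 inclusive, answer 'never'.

Gen 0: 100001010
Gen 1 (rule 18): 010010001
Gen 2 (rule 62): 111111011
Gen 3 (rule 18): 000000000
Gen 4 (rule 62): 000000000
Gen 5 (rule 18): 000000000
Gen 6 (rule 62): 000000000
Gen 7 (rule 18): 000000000
Gen 8 (rule 62): 000000000
Gen 9 (rule 18): 000000000
Gen 10 (rule 62): 000000000
Gen 11 (rule 18): 000000000
Gen 12 (rule 62): 000000000
Gen 13 (rule 18): 000000000
Gen 14 (rule 62): 000000000

Answer: never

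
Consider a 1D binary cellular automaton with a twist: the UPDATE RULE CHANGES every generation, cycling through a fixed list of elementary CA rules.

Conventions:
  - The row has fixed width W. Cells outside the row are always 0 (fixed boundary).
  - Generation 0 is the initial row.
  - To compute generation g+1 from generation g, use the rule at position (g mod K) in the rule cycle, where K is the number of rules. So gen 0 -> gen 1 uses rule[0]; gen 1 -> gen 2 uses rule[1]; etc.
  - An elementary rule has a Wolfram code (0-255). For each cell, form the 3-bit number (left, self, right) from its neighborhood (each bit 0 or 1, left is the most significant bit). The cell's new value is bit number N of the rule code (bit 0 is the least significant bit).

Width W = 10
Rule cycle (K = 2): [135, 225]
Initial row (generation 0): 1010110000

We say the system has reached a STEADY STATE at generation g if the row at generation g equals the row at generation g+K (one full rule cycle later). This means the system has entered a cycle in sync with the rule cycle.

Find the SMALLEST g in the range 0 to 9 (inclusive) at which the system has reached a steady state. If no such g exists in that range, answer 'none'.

Gen 0: 1010110000
Gen 1 (rule 135): 1010000111
Gen 2 (rule 225): 0100110011
Gen 3 (rule 135): 1101000100
Gen 4 (rule 225): 0110010001
Gen 5 (rule 135): 1000110111
Gen 6 (rule 225): 0010011011
Gen 7 (rule 135): 1110100000
Gen 8 (rule 225): 0111001111
Gen 9 (rule 135): 1010010110
Gen 10 (rule 225): 0100001010
Gen 11 (rule 135): 1101111010

Answer: none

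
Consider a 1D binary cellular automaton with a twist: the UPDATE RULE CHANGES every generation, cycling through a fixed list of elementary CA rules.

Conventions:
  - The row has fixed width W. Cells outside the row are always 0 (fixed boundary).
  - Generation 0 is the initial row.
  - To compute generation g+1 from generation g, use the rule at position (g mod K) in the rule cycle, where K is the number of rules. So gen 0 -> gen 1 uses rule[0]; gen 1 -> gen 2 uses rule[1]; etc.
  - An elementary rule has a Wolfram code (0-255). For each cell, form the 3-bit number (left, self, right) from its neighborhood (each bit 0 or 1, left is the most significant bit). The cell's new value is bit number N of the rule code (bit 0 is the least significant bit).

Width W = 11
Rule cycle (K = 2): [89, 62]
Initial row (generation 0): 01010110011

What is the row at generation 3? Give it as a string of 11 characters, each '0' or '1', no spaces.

Answer: 11101110111

Derivation:
Gen 0: 01010110011
Gen 1 (rule 89): 00000111011
Gen 2 (rule 62): 00001100110
Gen 3 (rule 89): 11101110111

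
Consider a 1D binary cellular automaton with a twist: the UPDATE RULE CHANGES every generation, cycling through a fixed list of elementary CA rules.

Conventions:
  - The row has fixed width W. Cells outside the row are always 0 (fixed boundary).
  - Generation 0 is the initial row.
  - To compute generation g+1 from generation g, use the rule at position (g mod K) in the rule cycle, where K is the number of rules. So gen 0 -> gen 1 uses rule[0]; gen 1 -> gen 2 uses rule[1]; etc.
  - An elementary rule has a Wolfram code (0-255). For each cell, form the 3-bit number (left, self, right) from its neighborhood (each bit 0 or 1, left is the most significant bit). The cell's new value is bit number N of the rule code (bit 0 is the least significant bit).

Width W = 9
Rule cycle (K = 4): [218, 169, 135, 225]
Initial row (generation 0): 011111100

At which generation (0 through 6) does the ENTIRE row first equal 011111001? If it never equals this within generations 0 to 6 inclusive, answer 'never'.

Answer: 3

Derivation:
Gen 0: 011111100
Gen 1 (rule 218): 111111110
Gen 2 (rule 169): 111111100
Gen 3 (rule 135): 011111001
Gen 4 (rule 225): 001111000
Gen 5 (rule 218): 011111100
Gen 6 (rule 169): 011111001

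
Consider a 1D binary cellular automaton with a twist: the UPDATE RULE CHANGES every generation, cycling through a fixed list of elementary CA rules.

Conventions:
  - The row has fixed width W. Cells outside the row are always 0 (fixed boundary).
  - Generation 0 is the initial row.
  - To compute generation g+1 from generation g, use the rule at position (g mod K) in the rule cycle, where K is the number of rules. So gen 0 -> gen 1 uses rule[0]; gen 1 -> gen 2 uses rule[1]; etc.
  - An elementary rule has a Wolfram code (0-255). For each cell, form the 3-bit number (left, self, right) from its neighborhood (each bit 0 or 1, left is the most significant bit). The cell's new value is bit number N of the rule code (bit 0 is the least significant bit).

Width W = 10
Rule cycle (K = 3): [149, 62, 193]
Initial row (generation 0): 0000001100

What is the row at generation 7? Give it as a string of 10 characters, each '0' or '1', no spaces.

Gen 0: 0000001100
Gen 1 (rule 149): 1111100011
Gen 2 (rule 62): 1000010110
Gen 3 (rule 193): 0011000010
Gen 4 (rule 149): 1000111011
Gen 5 (rule 62): 1101100110
Gen 6 (rule 193): 0100100010
Gen 7 (rule 149): 0110111011

Answer: 0110111011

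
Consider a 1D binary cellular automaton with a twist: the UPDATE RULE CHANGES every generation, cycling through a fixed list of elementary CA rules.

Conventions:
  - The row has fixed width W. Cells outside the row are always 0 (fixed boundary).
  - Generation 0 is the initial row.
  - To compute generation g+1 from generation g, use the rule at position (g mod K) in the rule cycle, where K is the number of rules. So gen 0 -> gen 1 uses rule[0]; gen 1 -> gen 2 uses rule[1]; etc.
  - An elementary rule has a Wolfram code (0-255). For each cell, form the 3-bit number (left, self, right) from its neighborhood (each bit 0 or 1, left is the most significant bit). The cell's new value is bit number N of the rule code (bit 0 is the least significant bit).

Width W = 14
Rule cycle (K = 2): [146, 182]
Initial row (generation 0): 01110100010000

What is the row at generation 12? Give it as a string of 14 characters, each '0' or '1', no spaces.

Gen 0: 01110100010000
Gen 1 (rule 146): 10100010101000
Gen 2 (rule 182): 11110111111100
Gen 3 (rule 146): 01100011111010
Gen 4 (rule 182): 10010101110111
Gen 5 (rule 146): 01100000100010
Gen 6 (rule 182): 10010001110111
Gen 7 (rule 146): 01101010100010
Gen 8 (rule 182): 10011111110111
Gen 9 (rule 146): 01101111100010
Gen 10 (rule 182): 10010111010111
Gen 11 (rule 146): 01100010000010
Gen 12 (rule 182): 10010111000111

Answer: 10010111000111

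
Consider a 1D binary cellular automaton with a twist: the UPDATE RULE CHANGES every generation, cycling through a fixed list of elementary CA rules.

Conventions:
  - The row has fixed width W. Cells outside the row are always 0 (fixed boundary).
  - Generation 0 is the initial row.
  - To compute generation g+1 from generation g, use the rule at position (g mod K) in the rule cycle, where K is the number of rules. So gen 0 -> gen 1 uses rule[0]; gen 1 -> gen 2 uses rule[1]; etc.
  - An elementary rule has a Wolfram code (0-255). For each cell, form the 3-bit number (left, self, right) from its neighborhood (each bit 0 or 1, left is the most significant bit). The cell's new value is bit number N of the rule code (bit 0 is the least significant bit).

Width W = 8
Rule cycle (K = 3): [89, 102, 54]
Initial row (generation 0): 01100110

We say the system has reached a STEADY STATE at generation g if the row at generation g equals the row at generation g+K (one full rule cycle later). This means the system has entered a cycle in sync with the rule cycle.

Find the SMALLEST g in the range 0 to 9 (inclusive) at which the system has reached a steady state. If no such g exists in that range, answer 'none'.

Gen 0: 01100110
Gen 1 (rule 89): 01110111
Gen 2 (rule 102): 10011001
Gen 3 (rule 54): 11100111
Gen 4 (rule 89): 10110101
Gen 5 (rule 102): 11011111
Gen 6 (rule 54): 00100000
Gen 7 (rule 89): 10011111
Gen 8 (rule 102): 10100001
Gen 9 (rule 54): 11110011
Gen 10 (rule 89): 10011011
Gen 11 (rule 102): 10101101
Gen 12 (rule 54): 11110011

Answer: 9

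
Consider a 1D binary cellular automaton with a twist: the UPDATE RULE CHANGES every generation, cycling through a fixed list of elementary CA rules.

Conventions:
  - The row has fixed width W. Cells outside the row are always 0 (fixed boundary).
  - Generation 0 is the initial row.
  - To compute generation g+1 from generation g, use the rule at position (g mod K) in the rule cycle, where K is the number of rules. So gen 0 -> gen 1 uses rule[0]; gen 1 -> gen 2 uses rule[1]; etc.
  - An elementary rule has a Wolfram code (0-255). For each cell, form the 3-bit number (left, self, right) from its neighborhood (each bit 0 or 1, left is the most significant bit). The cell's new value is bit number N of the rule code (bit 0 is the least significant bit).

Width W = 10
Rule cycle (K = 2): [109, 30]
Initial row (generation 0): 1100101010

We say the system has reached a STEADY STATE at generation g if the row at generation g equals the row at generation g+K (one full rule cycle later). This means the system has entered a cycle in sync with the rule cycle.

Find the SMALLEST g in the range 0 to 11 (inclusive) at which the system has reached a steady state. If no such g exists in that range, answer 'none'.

Gen 0: 1100101010
Gen 1 (rule 109): 1100111110
Gen 2 (rule 30): 1011100001
Gen 3 (rule 109): 1110101101
Gen 4 (rule 30): 1000101001
Gen 5 (rule 109): 1010111001
Gen 6 (rule 30): 1010100111
Gen 7 (rule 109): 1111100101
Gen 8 (rule 30): 1000011101
Gen 9 (rule 109): 1011010111
Gen 10 (rule 30): 1010010100
Gen 11 (rule 109): 1110011101
Gen 12 (rule 30): 1001110001
Gen 13 (rule 109): 1001010101

Answer: none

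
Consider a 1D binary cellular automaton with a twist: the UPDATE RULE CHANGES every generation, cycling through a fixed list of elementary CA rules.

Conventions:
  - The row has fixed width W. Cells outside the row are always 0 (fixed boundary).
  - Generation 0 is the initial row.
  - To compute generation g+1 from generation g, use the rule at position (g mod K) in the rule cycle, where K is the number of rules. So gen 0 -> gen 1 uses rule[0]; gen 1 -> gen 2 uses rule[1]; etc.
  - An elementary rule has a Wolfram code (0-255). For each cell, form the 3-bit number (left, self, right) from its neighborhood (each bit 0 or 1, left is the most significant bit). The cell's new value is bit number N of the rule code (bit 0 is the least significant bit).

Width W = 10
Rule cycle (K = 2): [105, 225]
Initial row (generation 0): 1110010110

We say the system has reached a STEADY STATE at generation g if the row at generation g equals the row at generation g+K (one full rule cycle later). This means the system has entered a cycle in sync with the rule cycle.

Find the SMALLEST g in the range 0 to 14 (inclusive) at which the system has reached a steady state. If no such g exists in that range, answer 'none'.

Gen 0: 1110010110
Gen 1 (rule 105): 1010001110
Gen 2 (rule 225): 0100100110
Gen 3 (rule 105): 0000000110
Gen 4 (rule 225): 1111110010
Gen 5 (rule 105): 1000010000
Gen 6 (rule 225): 0011000111
Gen 7 (rule 105): 1011010101
Gen 8 (rule 225): 0101101010
Gen 9 (rule 105): 0011110100
Gen 10 (rule 225): 1001111001
Gen 11 (rule 105): 0001001000
Gen 12 (rule 225): 1100000011
Gen 13 (rule 105): 1101111011
Gen 14 (rule 225): 0110111101
Gen 15 (rule 105): 0111100110
Gen 16 (rule 225): 0011100010

Answer: none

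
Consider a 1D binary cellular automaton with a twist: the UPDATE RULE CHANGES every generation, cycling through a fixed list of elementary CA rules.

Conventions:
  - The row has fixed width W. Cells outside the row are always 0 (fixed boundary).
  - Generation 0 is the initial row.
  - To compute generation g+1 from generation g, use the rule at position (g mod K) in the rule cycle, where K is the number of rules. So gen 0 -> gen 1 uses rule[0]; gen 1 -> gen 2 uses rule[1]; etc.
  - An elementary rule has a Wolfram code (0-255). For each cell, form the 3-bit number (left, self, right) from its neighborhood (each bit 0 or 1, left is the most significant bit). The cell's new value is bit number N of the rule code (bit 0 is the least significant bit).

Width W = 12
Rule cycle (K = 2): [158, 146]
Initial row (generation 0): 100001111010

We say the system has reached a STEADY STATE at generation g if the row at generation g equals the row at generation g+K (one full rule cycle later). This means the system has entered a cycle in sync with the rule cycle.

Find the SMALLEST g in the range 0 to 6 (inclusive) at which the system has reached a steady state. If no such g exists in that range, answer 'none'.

Gen 0: 100001111010
Gen 1 (rule 158): 110011110011
Gen 2 (rule 146): 001101101100
Gen 3 (rule 158): 011001001010
Gen 4 (rule 146): 100110110001
Gen 5 (rule 158): 111100101011
Gen 6 (rule 146): 011011000000
Gen 7 (rule 158): 110010100000
Gen 8 (rule 146): 001100010000

Answer: none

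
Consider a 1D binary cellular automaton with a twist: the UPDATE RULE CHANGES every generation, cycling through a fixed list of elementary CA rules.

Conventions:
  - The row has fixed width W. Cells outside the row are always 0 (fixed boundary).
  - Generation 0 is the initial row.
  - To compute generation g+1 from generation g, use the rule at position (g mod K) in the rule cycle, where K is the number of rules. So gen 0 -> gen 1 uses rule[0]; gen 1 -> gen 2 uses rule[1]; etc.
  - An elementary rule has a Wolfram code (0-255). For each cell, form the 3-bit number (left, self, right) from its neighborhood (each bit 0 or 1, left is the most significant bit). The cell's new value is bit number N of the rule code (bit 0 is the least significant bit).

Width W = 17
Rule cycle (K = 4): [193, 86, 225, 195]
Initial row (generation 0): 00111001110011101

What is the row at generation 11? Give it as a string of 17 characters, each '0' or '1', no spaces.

Answer: 01011001101011111

Derivation:
Gen 0: 00111001110011101
Gen 1 (rule 193): 10011000110001100
Gen 2 (rule 86): 11101101011010110
Gen 3 (rule 225): 01110110101101010
Gen 4 (rule 195): 10110010000100000
Gen 5 (rule 193): 00010000110001111
Gen 6 (rule 86): 00111001011010001
Gen 7 (rule 225): 10011000101100100
Gen 8 (rule 195): 00101011000101001
Gen 9 (rule 193): 10000001010000000
Gen 10 (rule 86): 11000011011000000
Gen 11 (rule 225): 01011001101011111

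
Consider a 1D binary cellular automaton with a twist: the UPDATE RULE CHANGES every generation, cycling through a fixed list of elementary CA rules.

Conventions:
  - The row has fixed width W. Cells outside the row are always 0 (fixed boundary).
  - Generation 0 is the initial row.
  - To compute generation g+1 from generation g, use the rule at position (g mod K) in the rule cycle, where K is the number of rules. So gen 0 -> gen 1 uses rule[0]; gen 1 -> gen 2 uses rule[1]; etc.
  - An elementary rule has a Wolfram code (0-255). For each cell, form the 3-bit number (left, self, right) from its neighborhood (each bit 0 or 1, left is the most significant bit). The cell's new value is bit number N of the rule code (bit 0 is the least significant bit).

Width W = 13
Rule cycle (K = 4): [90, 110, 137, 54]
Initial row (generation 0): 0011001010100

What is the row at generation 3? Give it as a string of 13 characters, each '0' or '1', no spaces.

Gen 0: 0011001010100
Gen 1 (rule 90): 0111110000010
Gen 2 (rule 110): 1100010000110
Gen 3 (rule 137): 1001000110100

Answer: 1001000110100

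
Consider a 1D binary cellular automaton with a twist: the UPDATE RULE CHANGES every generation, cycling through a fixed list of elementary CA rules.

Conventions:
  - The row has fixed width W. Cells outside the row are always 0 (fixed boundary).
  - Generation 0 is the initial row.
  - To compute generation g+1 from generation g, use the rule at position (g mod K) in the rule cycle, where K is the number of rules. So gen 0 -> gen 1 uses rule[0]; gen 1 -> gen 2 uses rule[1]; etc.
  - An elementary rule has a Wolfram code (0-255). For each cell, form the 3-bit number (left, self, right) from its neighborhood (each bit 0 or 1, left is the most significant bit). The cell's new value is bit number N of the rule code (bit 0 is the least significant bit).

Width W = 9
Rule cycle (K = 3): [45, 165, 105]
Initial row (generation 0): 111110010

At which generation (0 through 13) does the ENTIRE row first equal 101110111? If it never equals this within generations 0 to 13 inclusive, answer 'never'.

Answer: 7

Derivation:
Gen 0: 111110010
Gen 1 (rule 45): 100000010
Gen 2 (rule 165): 101111010
Gen 3 (rule 105): 011001100
Gen 4 (rule 45): 010001001
Gen 5 (rule 165): 010101001
Gen 6 (rule 105): 001010000
Gen 7 (rule 45): 101110111
Gen 8 (rule 165): 110101010
Gen 9 (rule 105): 111010100
Gen 10 (rule 45): 100111101
Gen 11 (rule 165): 100011011
Gen 12 (rule 105): 001011111
Gen 13 (rule 45): 101110000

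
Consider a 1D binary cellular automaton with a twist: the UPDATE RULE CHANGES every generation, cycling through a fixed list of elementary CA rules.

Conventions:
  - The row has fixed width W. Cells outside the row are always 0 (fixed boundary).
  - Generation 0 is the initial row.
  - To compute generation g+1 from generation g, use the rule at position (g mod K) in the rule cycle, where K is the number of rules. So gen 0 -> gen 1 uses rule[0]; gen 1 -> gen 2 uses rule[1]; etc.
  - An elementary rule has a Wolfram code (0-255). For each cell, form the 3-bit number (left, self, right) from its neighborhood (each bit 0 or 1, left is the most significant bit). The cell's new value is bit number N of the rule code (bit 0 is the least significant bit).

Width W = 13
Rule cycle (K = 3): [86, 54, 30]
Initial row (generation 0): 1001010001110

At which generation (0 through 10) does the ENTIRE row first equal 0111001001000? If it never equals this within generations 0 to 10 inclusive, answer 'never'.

Answer: 5

Derivation:
Gen 0: 1001010001110
Gen 1 (rule 86): 1111011010011
Gen 2 (rule 54): 0000100111100
Gen 3 (rule 30): 0001111100010
Gen 4 (rule 86): 0010000110111
Gen 5 (rule 54): 0111001001000
Gen 6 (rule 30): 1100111111100
Gen 7 (rule 86): 0111000000110
Gen 8 (rule 54): 1000100001001
Gen 9 (rule 30): 1101110011111
Gen 10 (rule 86): 0100011100001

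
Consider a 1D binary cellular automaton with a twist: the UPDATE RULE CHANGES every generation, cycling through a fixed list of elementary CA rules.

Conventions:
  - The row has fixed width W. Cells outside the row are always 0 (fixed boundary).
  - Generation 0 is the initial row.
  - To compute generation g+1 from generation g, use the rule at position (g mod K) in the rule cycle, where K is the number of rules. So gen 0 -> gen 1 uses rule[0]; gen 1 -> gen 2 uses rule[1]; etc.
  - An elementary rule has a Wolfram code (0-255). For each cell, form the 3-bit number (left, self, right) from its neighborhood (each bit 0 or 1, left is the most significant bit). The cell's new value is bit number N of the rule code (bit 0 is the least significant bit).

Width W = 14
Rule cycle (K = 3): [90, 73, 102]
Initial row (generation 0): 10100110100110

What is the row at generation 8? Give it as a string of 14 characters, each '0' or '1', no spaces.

Gen 0: 10100110100110
Gen 1 (rule 90): 00011110011111
Gen 2 (rule 73): 11010010010001
Gen 3 (rule 102): 01110110110011
Gen 4 (rule 90): 11010110111111
Gen 5 (rule 73): 11000110100001
Gen 6 (rule 102): 01001011100011
Gen 7 (rule 90): 10110010110111
Gen 8 (rule 73): 00110000110101

Answer: 00110000110101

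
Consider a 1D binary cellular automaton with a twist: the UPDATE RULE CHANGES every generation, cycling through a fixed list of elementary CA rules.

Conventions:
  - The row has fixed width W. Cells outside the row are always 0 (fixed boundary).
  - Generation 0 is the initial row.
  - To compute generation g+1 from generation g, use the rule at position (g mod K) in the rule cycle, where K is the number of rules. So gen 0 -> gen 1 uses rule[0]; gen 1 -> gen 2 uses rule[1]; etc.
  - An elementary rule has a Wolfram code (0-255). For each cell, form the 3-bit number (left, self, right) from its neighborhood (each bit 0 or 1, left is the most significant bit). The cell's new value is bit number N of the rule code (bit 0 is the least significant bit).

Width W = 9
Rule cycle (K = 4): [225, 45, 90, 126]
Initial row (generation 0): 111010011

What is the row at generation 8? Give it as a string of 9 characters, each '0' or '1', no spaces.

Gen 0: 111010011
Gen 1 (rule 225): 011100001
Gen 2 (rule 45): 010001101
Gen 3 (rule 90): 101011100
Gen 4 (rule 126): 111110110
Gen 5 (rule 225): 011111010
Gen 6 (rule 45): 010000110
Gen 7 (rule 90): 101001111
Gen 8 (rule 126): 111111001

Answer: 111111001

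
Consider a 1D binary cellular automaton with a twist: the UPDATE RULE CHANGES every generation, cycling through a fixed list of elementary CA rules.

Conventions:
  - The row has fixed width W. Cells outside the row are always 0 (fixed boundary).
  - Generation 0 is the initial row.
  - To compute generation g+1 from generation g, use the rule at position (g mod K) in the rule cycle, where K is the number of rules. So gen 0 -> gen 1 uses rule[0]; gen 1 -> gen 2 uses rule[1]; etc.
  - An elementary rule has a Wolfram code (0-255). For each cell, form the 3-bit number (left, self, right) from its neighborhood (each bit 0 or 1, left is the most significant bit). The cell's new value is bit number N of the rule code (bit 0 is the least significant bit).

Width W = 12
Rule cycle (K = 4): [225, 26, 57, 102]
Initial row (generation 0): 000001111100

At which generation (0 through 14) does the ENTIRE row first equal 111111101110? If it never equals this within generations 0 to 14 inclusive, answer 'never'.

Gen 0: 000001111100
Gen 1 (rule 225): 111100111101
Gen 2 (rule 26): 100011100000
Gen 3 (rule 57): 011010011111
Gen 4 (rule 102): 101110100001
Gen 5 (rule 225): 010111001100
Gen 6 (rule 26): 100100111010
Gen 7 (rule 57): 010010100101
Gen 8 (rule 102): 110111101111
Gen 9 (rule 225): 011011110111
Gen 10 (rule 26): 110010000100
Gen 11 (rule 57): 101001110011
Gen 12 (rule 102): 111010010101
Gen 13 (rule 225): 011100001010
Gen 14 (rule 26): 110010010001

Answer: never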